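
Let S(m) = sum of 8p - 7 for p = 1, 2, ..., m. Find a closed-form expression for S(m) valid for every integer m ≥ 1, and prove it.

S(m) = m(4m - 3)

We claim S(m) = m(4m - 3) for all m ≥ 1.
Base case (m = 1): S(1) = 1, and the closed form gives 1. They agree.
For the inductive step, assume it holds for an arbitrary p ≥ 1, so S(p) = p(4p - 3).
Then S(p+1) = S(p) + (8p + 1) = (p(4p - 3)) + (8p + 1).
Simplifying, S(p+1) = (p + 1)(4p + 1) = (p+1)(4(p+1) - 3),
which is the closed form with m = p+1.
By the principle of mathematical induction, the result holds for all m ≥ 1.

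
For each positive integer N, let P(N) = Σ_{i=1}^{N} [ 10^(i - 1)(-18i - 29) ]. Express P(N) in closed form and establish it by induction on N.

We claim P(N) = -10^N(2N + 3) + 3 for all N ≥ 1.
Base case (N = 1): P(1) = -47, and the closed form gives -47. They agree.
Suppose the result is true for N = i, so P(i) = -10^i(2i + 3) + 3.
Then P(i+1) = P(i) + (10^i(-18i - 47)) = (-10^i(2i + 3) + 3) + (10^i(-18i - 47)).
Simplifying, P(i+1) = -20·10^i·i - 50·10^i + 3 = -10^(i+1)(2(i+1) + 3) + 3,
which is the closed form with N = i+1.
By induction, the statement is established for all N ≥ 1.

P(N) = -10^N(2N + 3) + 3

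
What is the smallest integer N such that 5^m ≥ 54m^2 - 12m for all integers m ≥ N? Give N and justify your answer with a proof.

N = 5

At m = 4: 625 < 816, so the inequality fails and N ≥ 5. We prove 5^m ≥ 54m^2 - 12m for all m ≥ 5.
For the base case m = 5: 5^m = 3125 and 54m^2 - 12m = 1290, so 3125 ≥ 1290.
Inductive step: suppose the statement holds for some r ≥ 5, so 5^r ≥ 54r^2 - 12r.
Then 5^(r + 1) = 5·(5^r) ≥ 5·(54r^2 - 12r).
Also, for r ≥ 5 we have 5·(54r^2 - 12r) ≥ 54(r+1)^2 - 12(r+1), since 5·(54r^2 - 12r) − (54(r+1)^2 - 12(r+1)) = 216r^2 - 156r - 42, which is nonnegative for all r ≥ 5.
Combining, 5^(r + 1) ≥ 54(r+1)^2 - 12(r+1).
By induction, the statement is established for all m ≥ 5.
Hence the smallest such N is 5.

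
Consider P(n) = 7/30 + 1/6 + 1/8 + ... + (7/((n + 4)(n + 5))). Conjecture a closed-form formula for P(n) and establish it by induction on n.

We claim P(n) = 7n/(5(n + 5)) for all n ≥ 1.
Base case (n = 1): P(1) = 7/30, and the closed form gives 7/30. They agree.
Suppose the result is true for n = m, so P(m) = 7m/(5(m + 5)).
Then P(m+1) = P(m) + (7/((m + 5)(m + 6))) = (7m/(5(m + 5))) + (7/((m + 5)(m + 6))).
Simplifying, P(m+1) = 7(m + 1)/(5(m + 6)) = 7(m+1)/(5((m+1) + 5)),
which is the closed form with n = m+1.
This completes the induction.

P(n) = 7n/(5(n + 5))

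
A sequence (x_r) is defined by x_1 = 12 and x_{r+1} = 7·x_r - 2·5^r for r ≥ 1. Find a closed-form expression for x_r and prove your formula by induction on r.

x_r = 5^r + 7^r

Computing the first terms: x_1 = 12, x_2 = 74, x_3 = 468. This suggests x_r = 5^r + 7^r.
Base case (r = 1): the formula gives 12 = 12 = x_1.
Inductive step: suppose the statement holds for some k ≥ 1, so x_k = 5^k + 7^k.
Then x_{k+1} = 7·x_k - 2·5^k = 7·(5^k + 7^k) - 2·5^k = 5^(k + 1) + 7^(k + 1),
which is the claimed formula at r = k+1.
By induction, the statement is established for all r ≥ 1.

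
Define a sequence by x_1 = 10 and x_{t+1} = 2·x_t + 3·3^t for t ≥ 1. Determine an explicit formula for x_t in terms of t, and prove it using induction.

x_t = 2^(t - 1) + 3^(t + 1)

Computing the first terms: x_1 = 10, x_2 = 29, x_3 = 85. This suggests x_t = 2^(t - 1) + 3^(t + 1).
Base step (t = 1): the formula gives 10 = 10 = x_1.
Inductive step: assume the claim holds for t = r, so x_r = 2^(r - 1) + 3^(r + 1).
Then x_{r+1} = 2·x_r + 3·3^r = 2·(2^(r - 1) + 3^(r + 1)) + 3·3^r = 2^r + 3^(r + 2) = 2^((r+1) - 1) + 3^((r+1) + 1),
which is the claimed formula at t = r+1.
By the principle of mathematical induction, the result holds for all t ≥ 1.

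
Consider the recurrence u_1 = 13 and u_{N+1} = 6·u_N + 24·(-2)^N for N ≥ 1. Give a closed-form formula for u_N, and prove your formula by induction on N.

Computing the first terms: u_1 = 13, u_2 = 30, u_3 = 276. This suggests u_N = -3(-2)^N + 7·6^(N - 1).
Base step (N = 1): the formula gives 13 = 13 = u_1.
For the inductive step, assume it holds for an arbitrary r ≥ 1, so u_r = -3(-2)^r + 7·6^(r - 1).
Then u_{r+1} = 6·u_r + 24·(-2)^r = 6·(-3(-2)^r + 7·6^(r - 1)) + 24·(-2)^r = -3(-2)^(r + 1) + 7·6^r = -3(-2)^(r+1) + 7·6^((r+1) - 1),
which is the claimed formula at N = r+1.
Hence, by induction on N, the claim holds for every N ≥ 1.

u_N = -3(-2)^N + 7·6^(N - 1)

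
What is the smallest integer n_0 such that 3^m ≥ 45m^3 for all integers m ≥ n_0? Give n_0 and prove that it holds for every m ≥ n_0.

At m = 9: 19683 < 32805, so the inequality fails and n_0 ≥ 10. We prove 3^m ≥ 45m^3 for all m ≥ 10.
Base case (m = 10): 3^m = 59049 and 45m^3 = 45000, so 59049 ≥ 45000.
Inductive step: suppose the statement holds for some j ≥ 10, so 3^j ≥ 45j^3.
Then 3^(j + 1) = 3·(3^j) ≥ 3·(45j^3).
Also, for j ≥ 10 we have 3·(45j^3) ≥ 45(j+1)^3, since 3 ≥ (1 + 1/j)^3 for all j ≥ 10.
Combining, 3^(j + 1) ≥ 45(j+1)^3.
By the principle of mathematical induction, the result holds for all m ≥ 10.
Hence the smallest such n_0 is 10.

n_0 = 10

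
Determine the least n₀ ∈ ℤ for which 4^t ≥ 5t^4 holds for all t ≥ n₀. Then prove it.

n₀ = 7

At t = 6: 4096 < 6480, so the inequality fails and n₀ ≥ 7. We prove 4^t ≥ 5t^4 for all t ≥ 7.
When t = 7: 4^t = 16384 and 5t^4 = 12005, so 16384 ≥ 12005.
For the inductive step, assume it holds for an arbitrary j ≥ 7, so 4^j ≥ 5j^4.
Then 4^(j + 1) = 4·(4^j) ≥ 4·(5j^4).
Also, for j ≥ 7 we have 4·(5j^4) ≥ 5(j+1)^4, since 4 ≥ (1 + 1/j)^4 for all j ≥ 7.
Combining, 4^(j + 1) ≥ 5(j+1)^4.
By the principle of mathematical induction, the result holds for all t ≥ 7.
Hence the smallest such n₀ is 7.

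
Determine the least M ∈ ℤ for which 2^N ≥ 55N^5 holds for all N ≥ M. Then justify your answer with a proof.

M = 31

At N = 30: 1073741824 < 1336500000, so the inequality fails and M ≥ 31. We prove 2^N ≥ 55N^5 for all N ≥ 31.
Base case (N = 31): 2^N = 2147483648 and 55N^5 = 1574603305, so 2147483648 ≥ 1574603305.
Inductive step: suppose the statement holds for some r ≥ 31, so 2^r ≥ 55r^5.
Then 2^(r + 1) = 2·(2^r) ≥ 2·(55r^5).
Also, for r ≥ 31 we have 2·(55r^5) ≥ 55(r+1)^5, since 2 ≥ (1 + 1/r)^5 for all r ≥ 31.
Combining, 2^(r + 1) ≥ 55(r+1)^5.
By induction, the statement is established for all N ≥ 31.
Hence the smallest such M is 31.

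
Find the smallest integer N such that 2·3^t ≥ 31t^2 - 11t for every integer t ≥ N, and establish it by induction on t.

At t = 5: 486 < 720, so the inequality fails and N ≥ 6. We prove 2·3^t ≥ 31t^2 - 11t for all t ≥ 6.
When t = 6: 2·3^t = 1458 and 31t^2 - 11t = 1050, so 1458 ≥ 1050.
For the inductive step, assume it holds for an arbitrary r ≥ 6, so 2·3^r ≥ 31r^2 - 11r.
Then 2·3^(r + 1) = 3·(2·3^r) ≥ 3·(31r^2 - 11r).
Also, for r ≥ 6 we have 3·(31r^2 - 11r) ≥ 31(r+1)^2 - 11(r+1), since 3·(31r^2 - 11r) − (31(r+1)^2 - 11(r+1)) = 62r^2 - 84r - 20, which is nonnegative for all r ≥ 6.
Combining, 2·3^(r + 1) ≥ 31(r+1)^2 - 11(r+1).
This completes the induction.
Hence the smallest such N is 6.

N = 6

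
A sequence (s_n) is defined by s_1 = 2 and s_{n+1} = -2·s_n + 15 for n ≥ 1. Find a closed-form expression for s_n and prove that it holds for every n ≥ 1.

Computing the first terms: s_1 = 2, s_2 = 11, s_3 = -7. This suggests s_n = -3(-2)^(n - 1) + 5.
Base step (n = 1): the formula gives 2 = 2 = s_1.
For the inductive step, assume it holds for an arbitrary i ≥ 1, so s_i = -3(-2)^(i - 1) + 5.
Then s_{i+1} = -2·s_i + 15 = -2·(-3(-2)^(i - 1) + 5) + 15 = -3(-2)^i + 5 = -3(-2)^((i+1) - 1) + 5,
which is the claimed formula at n = i+1.
Hence, by induction on n, the claim holds for every n ≥ 1.

s_n = -3(-2)^(n - 1) + 5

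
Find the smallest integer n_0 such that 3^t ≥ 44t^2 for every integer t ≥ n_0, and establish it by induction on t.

At t = 6: 729 < 1584, so the inequality fails and n_0 ≥ 7. We prove 3^t ≥ 44t^2 for all t ≥ 7.
Base case (t = 7): 3^t = 2187 and 44t^2 = 2156, so 2187 ≥ 2156.
For the inductive step, assume it holds for an arbitrary j ≥ 7, so 3^j ≥ 44j^2.
Then 3^(j + 1) = 3·(3^j) ≥ 3·(44j^2).
Also, for j ≥ 7 we have 3·(44j^2) ≥ 44(j+1)^2, since 3 ≥ (1 + 1/j)^2 for all j ≥ 7.
Combining, 3^(j + 1) ≥ 44(j+1)^2.
By induction, the statement is established for all t ≥ 7.
Hence the smallest such n_0 is 7.

n_0 = 7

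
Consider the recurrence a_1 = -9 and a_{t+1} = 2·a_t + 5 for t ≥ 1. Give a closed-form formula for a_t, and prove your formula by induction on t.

Computing the first terms: a_1 = -9, a_2 = -13, a_3 = -21. This suggests a_t = -2^(t + 1) - 5.
Base case (t = 1): the formula gives -9 = -9 = a_1.
Inductive step: assume the claim holds for t = i, so a_i = -2^(i + 1) - 5.
Then a_{i+1} = 2·a_i + 5 = 2·(-2^(i + 1) - 5) + 5 = -2^(i + 2) - 5 = -2^((i+1) + 1) - 5,
which is the claimed formula at t = i+1.
By induction, the statement is established for all t ≥ 1.

a_t = -2^(t + 1) - 5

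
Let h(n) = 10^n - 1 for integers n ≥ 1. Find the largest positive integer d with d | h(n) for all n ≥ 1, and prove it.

Computing the first values: h(1) = 9 and h(2) = 99; gcd(9, 99) = 9, so d ≤ 9.
We prove 9 | 10^n - 1 for all n ≥ 1 by induction on n.
Base step (n = 1): h(1) = 9 = 9·(1), so 9 | h(1).
For the inductive step, assume it holds for an arbitrary k ≥ 1, i.e. 9 | h(k). Then
10^{k+1} − 1^{k+1} = 10·10^k − 1·1^k = 10·(10^k − 1^k) + (9)·1^k. The first term is divisible by 9 by the inductive hypothesis, and the second term (9)·1^k is divisible by 9 since 9 | 9. Hence 9 | h(k+1).
This completes the induction.
Therefore the largest such d is 9.

d = 9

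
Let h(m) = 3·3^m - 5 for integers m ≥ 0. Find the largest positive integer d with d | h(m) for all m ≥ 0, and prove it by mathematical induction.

Computing the first values: h(0) = -2 and h(1) = 4; gcd(-2, 4) = 2, so d ≤ 2.
We prove 2 | 3·3^m - 5 for all m ≥ 0 by induction on m.
Base case (m = 0): h(0) = -2 = 2·(-1), so 2 | h(0).
Inductive step: assume the claim holds for m = k, i.e. 2 | h(k). Then
h(k+1) = 3·3^(k+1) - 5 = 3·(3·3^k - 5) + 10 = 3·h(k) + 10. The first term is divisible by 2 by the inductive hypothesis, and 10 is divisible by 2. Hence 2 | h(k+1).
This completes the induction.
Therefore the largest such d is 2.

d = 2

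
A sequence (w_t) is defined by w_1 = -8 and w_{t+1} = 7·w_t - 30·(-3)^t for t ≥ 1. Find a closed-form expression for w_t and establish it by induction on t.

w_t = -(-3)^(t + 1) + 7^(t - 1)

Computing the first terms: w_1 = -8, w_2 = 34, w_3 = -32. This suggests w_t = -(-3)^(t + 1) + 7^(t - 1).
Base case (t = 1): the formula gives -8 = -8 = w_1.
Suppose the result is true for t = m, so w_m = -(-3)^(m + 1) + 7^(m - 1).
Then w_{m+1} = 7·w_m - 30·(-3)^m = 7·(-(-3)^(m + 1) + 7^(m - 1)) - 30·(-3)^m = -(-3)^(m + 2) + 7^m = -(-3)^((m+1) + 1) + 7^((m+1) - 1),
which is the claimed formula at t = m+1.
This completes the induction.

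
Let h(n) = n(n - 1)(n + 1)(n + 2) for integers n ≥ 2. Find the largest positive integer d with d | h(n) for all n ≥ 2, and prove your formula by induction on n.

Computing the first values: h(2) = 24 and h(3) = 120; gcd(24, 120) = 24, so d ≤ 24.
We prove 24 | n(n - 1)(n + 1)(n + 2) for all n ≥ 2 by induction on n.
For the base case n = 2: h(2) = 24 = 24·(1), so 24 | h(2).
Inductive step: assume the claim holds for n = k, i.e. 24 | h(k). Then
h(k+1) − h(k) = k·(k+1)·(k+2)·(k+3) − (k-1)·k·(k+1)·(k+2) = k·(k+1)·(k+2)·[(k+3) − (k-1)] = 4·k·(k+1)·(k+2). The product of 3 consecutive integers is divisible by (3)! = 6, so h(k+1) − h(k) is divisible by 4·6 = 24. By the inductive hypothesis 24 | h(k), hence 24 | h(k+1).
By induction, the statement is established for all n ≥ 2.
Therefore the largest such d is 24.

d = 24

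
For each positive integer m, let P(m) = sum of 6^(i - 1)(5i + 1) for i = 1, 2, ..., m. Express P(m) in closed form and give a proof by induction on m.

P(m) = 6^m·m

We claim P(m) = 6^m·m for all m ≥ 1.
Base case (m = 1): P(1) = 6, and the closed form gives 6. They agree.
Inductive step: assume the claim holds for m = i, so P(i) = 6^i·i.
Then P(i+1) = P(i) + (6^i(5i + 6)) = (6^i·i) + (6^i(5i + 6)).
Simplifying, P(i+1) = 6^(i + 1)(i + 1) = 6^(i+1)·(i+1),
which is the closed form with m = i+1.
Hence, by induction on m, the claim holds for every m ≥ 1.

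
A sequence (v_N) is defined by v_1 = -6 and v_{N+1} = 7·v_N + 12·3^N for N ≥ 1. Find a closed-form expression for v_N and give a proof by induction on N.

Computing the first terms: v_1 = -6, v_2 = -6, v_3 = 66. This suggests v_N = -3^(N + 1) + 3·7^(N - 1).
For the base case N = 1: the formula gives -6 = -6 = v_1.
Inductive step: suppose the statement holds for some i ≥ 1, so v_i = -3^(i + 1) + 3·7^(i - 1).
Then v_{i+1} = 7·v_i + 12·3^i = 7·(-3^(i + 1) + 3·7^(i - 1)) + 12·3^i = -3^(i + 2) + 3·7^i = -3^((i+1) + 1) + 3·7^((i+1) - 1),
which is the claimed formula at N = i+1.
By the principle of mathematical induction, the result holds for all N ≥ 1.

v_N = -3^(N + 1) + 3·7^(N - 1)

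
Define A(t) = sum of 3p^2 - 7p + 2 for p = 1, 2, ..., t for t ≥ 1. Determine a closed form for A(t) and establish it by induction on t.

We claim A(t) = t(t^2 - 2t - 1) for all t ≥ 1.
When t = 1: A(1) = -2, and the closed form gives -2. They agree.
For the inductive step, assume it holds for an arbitrary p ≥ 1, so A(p) = p(p^2 - 2p - 1).
Then A(p+1) = A(p) + (3p^2 - p - 2) = (p(p^2 - 2p - 1)) + (3p^2 - p - 2).
Simplifying, A(p+1) = (p + 1)(p^2 - 2) = (p+1)((p+1)^2 - 2(p+1) - 1),
which is the closed form with t = p+1.
By induction, the statement is established for all t ≥ 1.

A(t) = t(t^2 - 2t - 1)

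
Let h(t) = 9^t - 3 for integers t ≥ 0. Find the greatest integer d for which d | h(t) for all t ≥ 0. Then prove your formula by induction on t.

Computing the first values: h(0) = -2 and h(1) = 6; gcd(-2, 6) = 2, so d ≤ 2.
We prove 2 | 9^t - 3 for all t ≥ 0 by induction on t.
Base case (t = 0): h(0) = -2 = 2·(-1), so 2 | h(0).
For the inductive step, assume it holds for an arbitrary i ≥ 0, i.e. 2 | h(i). Then
h(i+1) = 9^(i+1) - 3 = 9·(9^i - 3) + 24 = 9·h(i) + 24. The first term is divisible by 2 by the inductive hypothesis, and 24 is divisible by 2. Hence 2 | h(i+1).
Hence, by induction on t, the claim holds for every t ≥ 0.
Therefore the largest such d is 2.

d = 2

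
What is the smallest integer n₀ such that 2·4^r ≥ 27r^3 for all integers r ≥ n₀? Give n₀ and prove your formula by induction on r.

At r = 5: 2048 < 3375, so the inequality fails and n₀ ≥ 6. We prove 2·4^r ≥ 27r^3 for all r ≥ 6.
When r = 6: 2·4^r = 8192 and 27r^3 = 5832, so 8192 ≥ 5832.
For the inductive step, assume it holds for an arbitrary p ≥ 6, so 2·4^p ≥ 27p^3.
Then 2·4^(p + 1) = 4·(2·4^p) ≥ 4·(27p^3).
Also, for p ≥ 6 we have 4·(27p^3) ≥ 27(p+1)^3, since 4 ≥ (1 + 1/p)^3 for all p ≥ 6.
Combining, 2·4^(p + 1) ≥ 27(p+1)^3.
By the principle of mathematical induction, the result holds for all r ≥ 6.
Hence the smallest such n₀ is 6.

n₀ = 6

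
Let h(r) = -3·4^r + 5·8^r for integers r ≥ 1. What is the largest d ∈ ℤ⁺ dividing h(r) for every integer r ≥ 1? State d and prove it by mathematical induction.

d = 4

Computing the first values: h(1) = 28 and h(2) = 272; gcd(28, 272) = 4, so d ≤ 4.
We prove 4 | -3·4^r + 5·8^r for all r ≥ 1 by induction on r.
Base step (r = 1): h(1) = 28 = 4·(7), so 4 | h(1).
Inductive step: suppose the statement holds for some i ≥ 1, i.e. 4 | h(i). Then
h(i+1) − 8·h(i) = (-3·4^(i+1) + 5·8^(i+1)) − 8·(-3·4^i + 5·8^i) = (-3)·4^i·(4 − 8) = (12)·4^i. Since 4 | h(i) by the inductive hypothesis, 4 | 8·h(i); and 4 | 12 since 12 = 4·3. Therefore 4 | h(i+1).
Hence, by induction on r, the claim holds for every r ≥ 1.
Therefore the largest such d is 4.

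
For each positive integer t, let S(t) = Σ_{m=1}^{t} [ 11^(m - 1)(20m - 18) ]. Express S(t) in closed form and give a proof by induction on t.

We claim S(t) = 2·11^t(t - 1) + 2 for all t ≥ 1.
When t = 1: S(1) = 2, and the closed form gives 2. They agree.
Suppose the result is true for t = m, so S(m) = 2·11^m(m - 1) + 2.
Then S(m+1) = S(m) + (11^m(20m + 2)) = (2·11^m(m - 1) + 2) + (11^m(20m + 2)).
Simplifying, S(m+1) = 22·11^m·m + 2 = 2·11^(m+1)((m+1) - 1) + 2,
which is the closed form with t = m+1.
This completes the induction.

S(t) = 2·11^t(t - 1) + 2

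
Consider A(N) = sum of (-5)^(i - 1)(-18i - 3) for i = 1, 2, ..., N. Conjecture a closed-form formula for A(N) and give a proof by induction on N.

A(N) = (-5)^N(3N + 1) - 1

We claim A(N) = (-5)^N(3N + 1) - 1 for all N ≥ 1.
Base step (N = 1): A(1) = -21, and the closed form gives -21. They agree.
Suppose the result is true for N = i, so A(i) = (-5)^i(3i + 1) - 1.
Then A(i+1) = A(i) + ((-5)^i(-18i - 21)) = ((-5)^i(3i + 1) - 1) + ((-5)^i(-18i - 21)).
Simplifying, A(i+1) = -15(-5)^i·i - 20(-5)^i - 1 = (-5)^(i+1)(3(i+1) + 1) - 1,
which is the closed form with N = i+1.
Hence, by induction on N, the claim holds for every N ≥ 1.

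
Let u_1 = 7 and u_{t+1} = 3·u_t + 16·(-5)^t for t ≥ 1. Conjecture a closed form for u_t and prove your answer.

Computing the first terms: u_1 = 7, u_2 = -59, u_3 = 223. This suggests u_t = -2(-5)^t - 3^t.
Base case (t = 1): the formula gives 7 = 7 = u_1.
For the inductive step, assume it holds for an arbitrary j ≥ 1, so u_j = -2(-5)^j - 3^j.
Then u_{j+1} = 3·u_j + 16·(-5)^j = 3·(-2(-5)^j - 3^j) + 16·(-5)^j = -2(-5)^(j + 1) - 3^(j + 1),
which is the claimed formula at t = j+1.
By the principle of mathematical induction, the result holds for all t ≥ 1.

u_t = -2(-5)^t - 3^t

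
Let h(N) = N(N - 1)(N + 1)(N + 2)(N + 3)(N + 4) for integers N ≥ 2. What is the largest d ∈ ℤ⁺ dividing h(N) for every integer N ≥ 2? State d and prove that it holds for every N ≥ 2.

Computing the first values: h(2) = 720 and h(3) = 5040; gcd(720, 5040) = 720, so d ≤ 720.
We prove 720 | N(N - 1)(N + 1)(N + 2)(N + 3)(N + 4) for all N ≥ 2 by induction on N.
Base case (N = 2): h(2) = 720 = 720·(1), so 720 | h(2).
Suppose the result is true for N = p, i.e. 720 | h(p). Then
h(p+1) − h(p) = p·(p+1)·(p+2)·(p+3)·(p+4)·(p+5) − (p-1)·p·(p+1)·(p+2)·(p+3)·(p+4) = p·(p+1)·(p+2)·(p+3)·(p+4)·[(p+5) − (p-1)] = 6·p·(p+1)·(p+2)·(p+3)·(p+4). The product of 5 consecutive integers is divisible by (5)! = 120, so h(p+1) − h(p) is divisible by 6·120 = 720. By the inductive hypothesis 720 | h(p), hence 720 | h(p+1).
By the principle of mathematical induction, the result holds for all N ≥ 2.
Therefore the largest such d is 720.

d = 720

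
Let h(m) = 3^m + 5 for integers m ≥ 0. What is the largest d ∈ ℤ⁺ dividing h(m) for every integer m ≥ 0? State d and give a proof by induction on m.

d = 2

Computing the first values: h(0) = 6 and h(1) = 8; gcd(6, 8) = 2, so d ≤ 2.
We prove 2 | 3^m + 5 for all m ≥ 0 by induction on m.
For the base case m = 0: h(0) = 6 = 2·(3), so 2 | h(0).
Suppose the result is true for m = k, i.e. 2 | h(k). Then
h(k+1) = 3^(k+1) + 5 = 3·(3^k + 5) - 10 = 3·h(k) - 10. The first term is divisible by 2 by the inductive hypothesis, and -10 is divisible by 2. Hence 2 | h(k+1).
By induction, the statement is established for all m ≥ 0.
Therefore the largest such d is 2.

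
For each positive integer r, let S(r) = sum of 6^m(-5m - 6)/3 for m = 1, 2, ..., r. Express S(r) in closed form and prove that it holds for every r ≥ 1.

We claim S(r) = -2·6^r(r + 1) + 2 for all r ≥ 1.
When r = 1: S(1) = -22, and the closed form gives -22. They agree.
Inductive step: suppose the statement holds for some m ≥ 1, so S(m) = -2·6^m(m + 1) + 2.
Then S(m+1) = S(m) + (6^m(-10m - 22)) = (-2·6^m(m + 1) + 2) + (6^m(-10m - 22)).
Simplifying, S(m+1) = -12·6^m·m - 24·6^m + 2 = -2·6^(m+1)((m+1) + 1) + 2,
which is the closed form with r = m+1.
By induction, the statement is established for all r ≥ 1.

S(r) = -2·6^r(r + 1) + 2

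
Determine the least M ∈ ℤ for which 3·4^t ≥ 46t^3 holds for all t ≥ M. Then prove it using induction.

M = 6

At t = 5: 3072 < 5750, so the inequality fails and M ≥ 6. We prove 3·4^t ≥ 46t^3 for all t ≥ 6.
For the base case t = 6: 3·4^t = 12288 and 46t^3 = 9936, so 12288 ≥ 9936.
Inductive step: assume the claim holds for t = j, so 3·4^j ≥ 46j^3.
Then 3·4^(j + 1) = 4·(3·4^j) ≥ 4·(46j^3).
Also, for j ≥ 6 we have 4·(46j^3) ≥ 46(j+1)^3, since 4 ≥ (1 + 1/j)^3 for all j ≥ 6.
Combining, 3·4^(j + 1) ≥ 46(j+1)^3.
This completes the induction.
Hence the smallest such M is 6.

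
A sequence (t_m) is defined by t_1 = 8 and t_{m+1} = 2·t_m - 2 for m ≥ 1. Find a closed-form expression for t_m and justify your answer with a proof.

Computing the first terms: t_1 = 8, t_2 = 14, t_3 = 26. This suggests t_m = 3·2^m + 2.
For the base case m = 1: the formula gives 8 = 8 = t_1.
For the inductive step, assume it holds for an arbitrary p ≥ 1, so t_p = 3·2^p + 2.
Then t_{p+1} = 2·t_p - 2 = 2·(3·2^p + 2) - 2 = 3·2^(p + 1) + 2,
which is the claimed formula at m = p+1.
By the principle of mathematical induction, the result holds for all m ≥ 1.

t_m = 3·2^m + 2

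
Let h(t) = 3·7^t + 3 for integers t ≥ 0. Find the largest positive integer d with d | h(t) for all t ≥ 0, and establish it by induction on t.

Computing the first values: h(0) = 6 and h(1) = 24; gcd(6, 24) = 6, so d ≤ 6.
We prove 6 | 3·7^t + 3 for all t ≥ 0 by induction on t.
Base case (t = 0): h(0) = 6 = 6·(1), so 6 | h(0).
Suppose the result is true for t = j, i.e. 6 | h(j). Then
h(j+1) = 3·7^(j+1) + 3 = 7·(3·7^j + 3) - 18 = 7·h(j) - 18. The first term is divisible by 6 by the inductive hypothesis, and -18 is divisible by 6. Hence 6 | h(j+1).
By induction, the statement is established for all t ≥ 0.
Therefore the largest such d is 6.

d = 6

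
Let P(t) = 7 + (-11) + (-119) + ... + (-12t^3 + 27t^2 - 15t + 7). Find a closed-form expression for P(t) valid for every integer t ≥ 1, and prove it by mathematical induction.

P(t) = -t(3t^3 - 3t^2 - 3t - 4)

We claim P(t) = -t(3t^3 - 3t^2 - 3t - 4) for all t ≥ 1.
Base case (t = 1): P(1) = 7, and the closed form gives 7. They agree.
Suppose the result is true for t = i, so P(i) = i(-3i^3 + 3i^2 + 3i + 4).
Then P(i+1) = P(i) + (-12i^3 - 9i^2 + 3i + 7) = (i(-3i^3 + 3i^2 + 3i + 4)) + (-12i^3 - 9i^2 + 3i + 7).
Simplifying, P(i+1) = -(i + 1)(3i^3 + 6i^2 - 7) = -(i+1)(3(i+1)^3 - 3(i+1)^2 - 3(i+1) - 4),
which is the closed form with t = i+1.
By the principle of mathematical induction, the result holds for all t ≥ 1.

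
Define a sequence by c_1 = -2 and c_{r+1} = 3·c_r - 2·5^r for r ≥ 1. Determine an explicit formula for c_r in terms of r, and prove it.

c_r = 3^r - 5^r

Computing the first terms: c_1 = -2, c_2 = -16, c_3 = -98. This suggests c_r = 3^r - 5^r.
Base step (r = 1): the formula gives -2 = -2 = c_1.
For the inductive step, assume it holds for an arbitrary k ≥ 1, so c_k = 3^k - 5^k.
Then c_{k+1} = 3·c_k - 2·5^k = 3·(3^k - 5^k) - 2·5^k = 3^(k + 1) - 5^(k + 1),
which is the claimed formula at r = k+1.
By induction, the statement is established for all r ≥ 1.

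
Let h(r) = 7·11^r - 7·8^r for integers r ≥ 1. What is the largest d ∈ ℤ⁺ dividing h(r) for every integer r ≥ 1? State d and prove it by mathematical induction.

d = 21

Computing the first values: h(1) = 21 and h(2) = 399; gcd(21, 399) = 21, so d ≤ 21.
We prove 21 | 7·11^r - 7·8^r for all r ≥ 1 by induction on r.
For the base case r = 1: h(1) = 21 = 21·(1), so 21 | h(1).
Inductive step: suppose the statement holds for some j ≥ 1, i.e. 21 | h(j). Then
h(j+1) − 11·h(j) = (7·11^(j+1) - 7·8^(j+1)) − 11·(7·11^j - 7·8^j) = (-7)·8^j·(8 − 11) = (21)·8^j. Since 21 | h(j) by the inductive hypothesis, 21 | 11·h(j); and 21 | 21 since 21 = 21·1. Therefore 21 | h(j+1).
By the principle of mathematical induction, the result holds for all r ≥ 1.
Therefore the largest such d is 21.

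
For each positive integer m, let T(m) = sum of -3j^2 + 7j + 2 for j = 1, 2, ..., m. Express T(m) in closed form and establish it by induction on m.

T(m) = -m(m^2 - 2m - 5)

We claim T(m) = -m(m^2 - 2m - 5) for all m ≥ 1.
When m = 1: T(1) = 6, and the closed form gives 6. They agree.
For the inductive step, assume it holds for an arbitrary j ≥ 1, so T(j) = j(-j^2 + 2j + 5).
Then T(j+1) = T(j) + (-3j^2 + j + 6) = (j(-j^2 + 2j + 5)) + (-3j^2 + j + 6).
Simplifying, T(j+1) = -(j + 1)(j^2 - 6) = -(j+1)((j+1)^2 - 2(j+1) - 5),
which is the closed form with m = j+1.
By induction, the statement is established for all m ≥ 1.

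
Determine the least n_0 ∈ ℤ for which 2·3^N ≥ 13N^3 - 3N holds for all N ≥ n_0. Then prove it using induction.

At N = 7: 4374 < 4438, so the inequality fails and n_0 ≥ 8. We prove 2·3^N ≥ 13N^3 - 3N for all N ≥ 8.
Base step (N = 8): 2·3^N = 13122 and 13N^3 - 3N = 6632, so 13122 ≥ 6632.
Inductive step: assume the claim holds for N = i, so 2·3^i ≥ 13i^3 - 3i.
Then 2·3^(i + 1) = 3·(2·3^i) ≥ 3·(13i^3 - 3i).
Also, for i ≥ 8 we have 3·(13i^3 - 3i) ≥ 13(i+1)^3 - 3(i+1), since 3·(13i^3 - 3i) − (13(i+1)^3 - 3(i+1)) = 26i^3 - 39i^2 - 45i - 10, which is nonnegative for all i ≥ 8.
Combining, 2·3^(i + 1) ≥ 13(i+1)^3 - 3(i+1).
By the principle of mathematical induction, the result holds for all N ≥ 8.
Hence the smallest such n_0 is 8.

n_0 = 8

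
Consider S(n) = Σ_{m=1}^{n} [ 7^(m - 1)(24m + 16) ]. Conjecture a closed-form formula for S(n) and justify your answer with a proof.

S(n) = 2·7^n(2n + 1) - 2

We claim S(n) = 2·7^n(2n + 1) - 2 for all n ≥ 1.
For the base case n = 1: S(1) = 40, and the closed form gives 40. They agree.
For the inductive step, assume it holds for an arbitrary m ≥ 1, so S(m) = 2·7^m(2m + 1) - 2.
Then S(m+1) = S(m) + (7^m(24m + 40)) = (2·7^m(2m + 1) - 2) + (7^m(24m + 40)).
Simplifying, S(m+1) = 28·7^m·m + 42·7^m - 2 = 2·7^(m+1)(2(m+1) + 1) - 2,
which is the closed form with n = m+1.
This completes the induction.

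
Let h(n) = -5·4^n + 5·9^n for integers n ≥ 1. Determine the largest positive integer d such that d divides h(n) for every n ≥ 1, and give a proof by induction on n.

Computing the first values: h(1) = 25 and h(2) = 325; gcd(25, 325) = 25, so d ≤ 25.
We prove 25 | -5·4^n + 5·9^n for all n ≥ 1 by induction on n.
When n = 1: h(1) = 25 = 25·(1), so 25 | h(1).
Suppose the result is true for n = p, i.e. 25 | h(p). Then
h(p+1) − 9·h(p) = (-5·4^(p+1) + 5·9^(p+1)) − 9·(-5·4^p + 5·9^p) = (-5)·4^p·(4 − 9) = (25)·4^p. Since 25 | h(p) by the inductive hypothesis, 25 | 9·h(p); and 25 | 25 since 25 = 25·1. Therefore 25 | h(p+1).
By induction, the statement is established for all n ≥ 1.
Therefore the largest such d is 25.

d = 25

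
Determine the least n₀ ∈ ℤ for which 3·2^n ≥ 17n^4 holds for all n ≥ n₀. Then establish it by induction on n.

At n = 19: 1572864 < 2215457, so the inequality fails and n₀ ≥ 20. We prove 3·2^n ≥ 17n^4 for all n ≥ 20.
Base step (n = 20): 3·2^n = 3145728 and 17n^4 = 2720000, so 3145728 ≥ 2720000.
Suppose the result is true for n = i, so 3·2^i ≥ 17i^4.
Then 3·2^(i + 1) = 2·(3·2^i) ≥ 2·(17i^4).
Also, for i ≥ 20 we have 2·(17i^4) ≥ 17(i+1)^4, since 2 ≥ (1 + 1/i)^4 for all i ≥ 20.
Combining, 3·2^(i + 1) ≥ 17(i+1)^4.
Hence, by induction on n, the claim holds for every n ≥ 20.
Hence the smallest such n₀ is 20.

n₀ = 20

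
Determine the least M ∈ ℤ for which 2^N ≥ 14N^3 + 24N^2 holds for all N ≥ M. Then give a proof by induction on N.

M = 16

At N = 15: 32768 < 52650, so the inequality fails and M ≥ 16. We prove 2^N ≥ 14N^3 + 24N^2 for all N ≥ 16.
Base case (N = 16): 2^N = 65536 and 14N^3 + 24N^2 = 63488, so 65536 ≥ 63488.
Inductive step: suppose the statement holds for some i ≥ 16, so 2^i ≥ 14i^3 + 24i^2.
Then 2^(i + 1) = 2·(2^i) ≥ 2·(14i^3 + 24i^2).
Also, for i ≥ 16 we have 2·(14i^3 + 24i^2) ≥ 14(i+1)^3 + 24(i+1)^2, since 2·(14i^3 + 24i^2) − (14(i+1)^3 + 24(i+1)^2) = 14i^3 - 18i^2 - 90i - 38, which is nonnegative for all i ≥ 16.
Combining, 2^(i + 1) ≥ 14(i+1)^3 + 24(i+1)^2.
By induction, the statement is established for all N ≥ 16.
Hence the smallest such M is 16.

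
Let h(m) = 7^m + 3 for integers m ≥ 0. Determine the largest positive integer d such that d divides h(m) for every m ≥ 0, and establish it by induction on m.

Computing the first values: h(0) = 4 and h(1) = 10; gcd(4, 10) = 2, so d ≤ 2.
We prove 2 | 7^m + 3 for all m ≥ 0 by induction on m.
Base step (m = 0): h(0) = 4 = 2·(2), so 2 | h(0).
Inductive step: suppose the statement holds for some p ≥ 0, i.e. 2 | h(p). Then
h(p+1) = 7^(p+1) + 3 = 7·(7^p + 3) - 18 = 7·h(p) - 18. The first term is divisible by 2 by the inductive hypothesis, and -18 is divisible by 2. Hence 2 | h(p+1).
This completes the induction.
Therefore the largest such d is 2.

d = 2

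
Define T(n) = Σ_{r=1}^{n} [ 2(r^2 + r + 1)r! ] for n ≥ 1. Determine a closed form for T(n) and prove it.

We claim T(n) = (2n + 2)(n + 1)! - 2 for all n ≥ 1.
Base case (n = 1): T(1) = 6, and the closed form gives 6. They agree.
Suppose the result is true for n = r, so T(r) = (2r + 2)(r + 1)! - 2.
Then T(r+1) = T(r) + (2(r^2 + 3r + 3)(r + 1)!) = ((2r + 2)(r + 1)! - 2) + (2(r^2 + 3r + 3)(r + 1)!).
Simplifying, T(r+1) = (2(r+1) + 2)((r+1) + 1)! - 2,
which is the closed form with n = r+1.
By the principle of mathematical induction, the result holds for all n ≥ 1.

T(n) = (2n + 2)(n + 1)! - 2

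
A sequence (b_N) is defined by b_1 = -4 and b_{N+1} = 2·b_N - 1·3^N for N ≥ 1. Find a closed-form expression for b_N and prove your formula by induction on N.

Computing the first terms: b_1 = -4, b_2 = -11, b_3 = -31. This suggests b_N = -2^(N - 1) - 3^N.
When N = 1: the formula gives -4 = -4 = b_1.
For the inductive step, assume it holds for an arbitrary j ≥ 1, so b_j = -2^(j - 1) - 3^j.
Then b_{j+1} = 2·b_j - 1·3^j = 2·(-2^(j - 1) - 3^j) - 1·3^j = -2^j - 3^(j + 1) = -2^((j+1) - 1) - 3^(j+1),
which is the claimed formula at N = j+1.
This completes the induction.

b_N = -2^(N - 1) - 3^N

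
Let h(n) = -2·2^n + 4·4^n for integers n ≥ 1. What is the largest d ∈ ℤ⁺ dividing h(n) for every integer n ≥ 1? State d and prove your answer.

Computing the first values: h(1) = 12 and h(2) = 56; gcd(12, 56) = 4, so d ≤ 4.
We prove 4 | -2·2^n + 4·4^n for all n ≥ 1 by induction on n.
Base case (n = 1): h(1) = 12 = 4·(3), so 4 | h(1).
For the inductive step, assume it holds for an arbitrary p ≥ 1, i.e. 4 | h(p). Then
h(p+1) − 4·h(p) = (-2·2^(p+1) + 4·4^(p+1)) − 4·(-2·2^p + 4·4^p) = (-2)·2^p·(2 − 4) = (4)·2^p. Since 4 | h(p) by the inductive hypothesis, 4 | 4·h(p); and 4 | 4 since 4 = 4·1. Therefore 4 | h(p+1).
By induction, the statement is established for all n ≥ 1.
Therefore the largest such d is 4.

d = 4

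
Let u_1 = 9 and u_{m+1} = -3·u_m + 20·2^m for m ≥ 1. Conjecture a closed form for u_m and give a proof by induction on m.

u_m = (-3)^(m - 1) + 2^(m + 2)

Computing the first terms: u_1 = 9, u_2 = 13, u_3 = 41. This suggests u_m = (-3)^(m - 1) + 2^(m + 2).
Base step (m = 1): the formula gives 9 = 9 = u_1.
Suppose the result is true for m = i, so u_i = (-3)^(i - 1) + 2^(i + 2).
Then u_{i+1} = -3·u_i + 20·2^i = -3·((-3)^(i - 1) + 2^(i + 2)) + 20·2^i = (-3)^i + 2^(i + 3) = (-3)^((i+1) - 1) + 2^((i+1) + 2),
which is the claimed formula at m = i+1.
By the principle of mathematical induction, the result holds for all m ≥ 1.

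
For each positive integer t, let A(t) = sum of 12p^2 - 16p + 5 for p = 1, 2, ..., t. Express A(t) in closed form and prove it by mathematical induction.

A(t) = t(4t^2 - 2t - 1)

We claim A(t) = t(4t^2 - 2t - 1) for all t ≥ 1.
For the base case t = 1: A(1) = 1, and the closed form gives 1. They agree.
Suppose the result is true for t = p, so A(p) = p(4p^2 - 2p - 1).
Then A(p+1) = A(p) + (12p^2 + 8p + 1) = (p(4p^2 - 2p - 1)) + (12p^2 + 8p + 1).
Simplifying, A(p+1) = (p + 1)(4p^2 + 6p + 1) = (p+1)(4(p+1)^2 - 2(p+1) - 1),
which is the closed form with t = p+1.
This completes the induction.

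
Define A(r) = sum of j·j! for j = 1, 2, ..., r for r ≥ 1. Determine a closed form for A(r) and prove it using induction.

A(r) = (r + 1)! - 1

We claim A(r) = (r + 1)! - 1 for all r ≥ 1.
For the base case r = 1: A(1) = 1, and the closed form gives 1. They agree.
For the inductive step, assume it holds for an arbitrary j ≥ 1, so A(j) = (j + 1)! - 1.
Then A(j+1) = A(j) + ((j + 1)(j + 1)!) = ((j + 1)! - 1) + ((j + 1)(j + 1)!).
Simplifying, A(j+1) = ((j+1) + 1)! - 1,
which is the closed form with r = j+1.
By the principle of mathematical induction, the result holds for all r ≥ 1.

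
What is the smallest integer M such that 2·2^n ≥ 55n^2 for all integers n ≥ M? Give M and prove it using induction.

At n = 11: 4096 < 6655, so the inequality fails and M ≥ 12. We prove 2·2^n ≥ 55n^2 for all n ≥ 12.
When n = 12: 2·2^n = 8192 and 55n^2 = 7920, so 8192 ≥ 7920.
For the inductive step, assume it holds for an arbitrary k ≥ 12, so 2·2^k ≥ 55k^2.
Then 2·2^(k + 1) = 2·(2·2^k) ≥ 2·(55k^2).
Also, for k ≥ 12 we have 2·(55k^2) ≥ 55(k+1)^2, since 2 ≥ (1 + 1/k)^2 for all k ≥ 12.
Combining, 2·2^(k + 1) ≥ 55(k+1)^2.
This completes the induction.
Hence the smallest such M is 12.

M = 12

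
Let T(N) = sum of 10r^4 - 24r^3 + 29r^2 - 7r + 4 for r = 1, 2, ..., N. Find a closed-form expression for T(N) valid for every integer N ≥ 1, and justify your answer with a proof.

T(N) = N(2N^4 - N^3 + N^2 + 5N + 5)

We claim T(N) = N(2N^4 - N^3 + N^2 + 5N + 5) for all N ≥ 1.
For the base case N = 1: T(1) = 12, and the closed form gives 12. They agree.
For the inductive step, assume it holds for an arbitrary r ≥ 1, so T(r) = r(2r^4 - r^3 + r^2 + 5r + 5).
Then T(r+1) = T(r) + (10r^4 + 16r^3 + 17r^2 + 19r + 12) = (r(2r^4 - r^3 + r^2 + 5r + 5)) + (10r^4 + 16r^3 + 17r^2 + 19r + 12).
Simplifying, T(r+1) = (r + 1)(2r^4 + 7r^3 + 10r^2 + 12r + 12) = (r+1)(2(r+1)^4 - (r+1)^3 + (r+1)^2 + 5(r+1) + 5),
which is the closed form with N = r+1.
Hence, by induction on N, the claim holds for every N ≥ 1.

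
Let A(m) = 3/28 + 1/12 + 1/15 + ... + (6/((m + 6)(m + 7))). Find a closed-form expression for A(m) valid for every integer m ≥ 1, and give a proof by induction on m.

A(m) = 6m/(7(m + 7))

We claim A(m) = 6m/(7(m + 7)) for all m ≥ 1.
When m = 1: A(1) = 3/28, and the closed form gives 3/28. They agree.
For the inductive step, assume it holds for an arbitrary r ≥ 1, so A(r) = 6r/(7(r + 7)).
Then A(r+1) = A(r) + (6/((r + 7)(r + 8))) = (6r/(7(r + 7))) + (6/((r + 7)(r + 8))).
Simplifying, A(r+1) = 6(r + 1)/(7(r + 8)) = 6(r+1)/(7((r+1) + 7)),
which is the closed form with m = r+1.
By induction, the statement is established for all m ≥ 1.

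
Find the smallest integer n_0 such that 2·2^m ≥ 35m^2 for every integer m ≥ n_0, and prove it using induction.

At m = 11: 4096 < 4235, so the inequality fails and n_0 ≥ 12. We prove 2·2^m ≥ 35m^2 for all m ≥ 12.
Base case (m = 12): 2·2^m = 8192 and 35m^2 = 5040, so 8192 ≥ 5040.
Inductive step: suppose the statement holds for some r ≥ 12, so 2·2^r ≥ 35r^2.
Then 2·2^(r + 1) = 2·(2·2^r) ≥ 2·(35r^2).
Also, for r ≥ 12 we have 2·(35r^2) ≥ 35(r+1)^2, since 2 ≥ (1 + 1/r)^2 for all r ≥ 12.
Combining, 2·2^(r + 1) ≥ 35(r+1)^2.
This completes the induction.
Hence the smallest such n_0 is 12.

n_0 = 12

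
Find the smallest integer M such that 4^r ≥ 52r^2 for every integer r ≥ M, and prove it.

M = 6

At r = 5: 1024 < 1300, so the inequality fails and M ≥ 6. We prove 4^r ≥ 52r^2 for all r ≥ 6.
Base case (r = 6): 4^r = 4096 and 52r^2 = 1872, so 4096 ≥ 1872.
Inductive step: assume the claim holds for r = j, so 4^j ≥ 52j^2.
Then 4^(j + 1) = 4·(4^j) ≥ 4·(52j^2).
Also, for j ≥ 6 we have 4·(52j^2) ≥ 52(j+1)^2, since 4 ≥ (1 + 1/j)^2 for all j ≥ 6.
Combining, 4^(j + 1) ≥ 52(j+1)^2.
By the principle of mathematical induction, the result holds for all r ≥ 6.
Hence the smallest such M is 6.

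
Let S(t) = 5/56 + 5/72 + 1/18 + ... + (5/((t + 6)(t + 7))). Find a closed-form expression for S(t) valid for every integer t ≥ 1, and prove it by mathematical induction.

We claim S(t) = 5t/(7(t + 7)) for all t ≥ 1.
Base step (t = 1): S(1) = 5/56, and the closed form gives 5/56. They agree.
Inductive step: suppose the statement holds for some i ≥ 1, so S(i) = 5i/(7(i + 7)).
Then S(i+1) = S(i) + (5/((i + 7)(i + 8))) = (5i/(7(i + 7))) + (5/((i + 7)(i + 8))).
Simplifying, S(i+1) = 5(i + 1)/(7(i + 8)) = 5(i+1)/(7((i+1) + 7)),
which is the closed form with t = i+1.
By induction, the statement is established for all t ≥ 1.

S(t) = 5t/(7(t + 7))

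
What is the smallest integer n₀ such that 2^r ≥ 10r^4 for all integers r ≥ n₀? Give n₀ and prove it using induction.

n₀ = 21

At r = 20: 1048576 < 1600000, so the inequality fails and n₀ ≥ 21. We prove 2^r ≥ 10r^4 for all r ≥ 21.
Base step (r = 21): 2^r = 2097152 and 10r^4 = 1944810, so 2097152 ≥ 1944810.
Inductive step: suppose the statement holds for some i ≥ 21, so 2^i ≥ 10i^4.
Then 2^(i + 1) = 2·(2^i) ≥ 2·(10i^4).
Also, for i ≥ 21 we have 2·(10i^4) ≥ 10(i+1)^4, since 2 ≥ (1 + 1/i)^4 for all i ≥ 21.
Combining, 2^(i + 1) ≥ 10(i+1)^4.
Hence, by induction on r, the claim holds for every r ≥ 21.
Hence the smallest such n₀ is 21.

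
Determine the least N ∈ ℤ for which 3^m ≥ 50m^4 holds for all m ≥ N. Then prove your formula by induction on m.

At m = 12: 531441 < 1036800, so the inequality fails and N ≥ 13. We prove 3^m ≥ 50m^4 for all m ≥ 13.
Base case (m = 13): 3^m = 1594323 and 50m^4 = 1428050, so 1594323 ≥ 1428050.
Inductive step: assume the claim holds for m = j, so 3^j ≥ 50j^4.
Then 3^(j + 1) = 3·(3^j) ≥ 3·(50j^4).
Also, for j ≥ 13 we have 3·(50j^4) ≥ 50(j+1)^4, since 3 ≥ (1 + 1/j)^4 for all j ≥ 13.
Combining, 3^(j + 1) ≥ 50(j+1)^4.
By induction, the statement is established for all m ≥ 13.
Hence the smallest such N is 13.

N = 13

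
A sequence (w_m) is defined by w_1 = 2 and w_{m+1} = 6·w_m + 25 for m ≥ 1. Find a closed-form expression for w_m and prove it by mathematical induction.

w_m = 7·6^(m - 1) - 5

Computing the first terms: w_1 = 2, w_2 = 37, w_3 = 247. This suggests w_m = 7·6^(m - 1) - 5.
When m = 1: the formula gives 2 = 2 = w_1.
Inductive step: suppose the statement holds for some p ≥ 1, so w_p = 7·6^(p - 1) - 5.
Then w_{p+1} = 6·w_p + 25 = 6·(7·6^(p - 1) - 5) + 25 = 7·6^p - 5 = 7·6^((p+1) - 1) - 5,
which is the claimed formula at m = p+1.
This completes the induction.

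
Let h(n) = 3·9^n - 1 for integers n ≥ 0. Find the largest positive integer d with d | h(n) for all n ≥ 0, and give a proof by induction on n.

Computing the first values: h(0) = 2 and h(1) = 26; gcd(2, 26) = 2, so d ≤ 2.
We prove 2 | 3·9^n - 1 for all n ≥ 0 by induction on n.
When n = 0: h(0) = 2 = 2·(1), so 2 | h(0).
For the inductive step, assume it holds for an arbitrary j ≥ 0, i.e. 2 | h(j). Then
h(j+1) = 3·9^(j+1) - 1 = 9·(3·9^j - 1) + 8 = 9·h(j) + 8. The first term is divisible by 2 by the inductive hypothesis, and 8 is divisible by 2. Hence 2 | h(j+1).
By the principle of mathematical induction, the result holds for all n ≥ 0.
Therefore the largest such d is 2.

d = 2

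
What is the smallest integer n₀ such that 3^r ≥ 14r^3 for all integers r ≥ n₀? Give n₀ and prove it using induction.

n₀ = 9

At r = 8: 6561 < 7168, so the inequality fails and n₀ ≥ 9. We prove 3^r ≥ 14r^3 for all r ≥ 9.
Base case (r = 9): 3^r = 19683 and 14r^3 = 10206, so 19683 ≥ 10206.
Inductive step: assume the claim holds for r = p, so 3^p ≥ 14p^3.
Then 3^(p + 1) = 3·(3^p) ≥ 3·(14p^3).
Also, for p ≥ 9 we have 3·(14p^3) ≥ 14(p+1)^3, since 3 ≥ (1 + 1/p)^3 for all p ≥ 9.
Combining, 3^(p + 1) ≥ 14(p+1)^3.
By the principle of mathematical induction, the result holds for all r ≥ 9.
Hence the smallest such n₀ is 9.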